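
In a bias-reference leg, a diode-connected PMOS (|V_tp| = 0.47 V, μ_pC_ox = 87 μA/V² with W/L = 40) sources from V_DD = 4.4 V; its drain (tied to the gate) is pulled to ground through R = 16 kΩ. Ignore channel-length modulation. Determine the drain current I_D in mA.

With gate tied to drain, V_SG = V_SD ≥ V_SG − |V_tp|, so the device is in saturation.
k_p = μ_pC_ox · (W/L) = 3.48 mA/V².
KCL at the drain: ½ k_p (V_SG − |V_tp|)² = (V_DD − V_SG)/R.
Let x = V_SG − 0.47. Then 27.8 x² + x − 3.93 = 0, giving x = 0.358 V (positive root), so V_SG = 0.828 V.
I_D = (V_DD − V_SG)/R = (4.4 − 0.828) / 16 = 0.223 mA.

I_D = 0.223 mA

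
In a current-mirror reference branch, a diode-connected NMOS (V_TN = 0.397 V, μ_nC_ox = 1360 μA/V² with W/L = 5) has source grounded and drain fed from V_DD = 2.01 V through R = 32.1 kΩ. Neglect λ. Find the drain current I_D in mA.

I_D = 0.0466 mA

With gate tied to drain, V_GS = V_DS ≥ V_GS − V_TN, so the device is in saturation.
k_n = μ_nC_ox · (W/L) = 6.8 mA/V².
KCL at the drain: ½ k_n (V_GS − V_TN)² = (V_DD − V_GS)/R.
Let x = V_GS − 0.397. Then 109 x² + x − 1.613 = 0, giving x = 0.117 V (positive root), so V_GS = 0.514 V.
I_D = (V_DD − V_GS)/R = (2.01 − 0.514) / 32.1 = 0.0466 mA.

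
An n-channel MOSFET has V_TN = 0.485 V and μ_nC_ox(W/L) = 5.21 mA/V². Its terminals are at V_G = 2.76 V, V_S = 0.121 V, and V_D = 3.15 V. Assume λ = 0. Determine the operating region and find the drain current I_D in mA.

V_GS = V_G − V_S = 2.76 − 0.121 = 2.64 V; V_DS = V_D − V_S = 3.15 − 0.121 = 3.03 V.
V_ov = V_GS − V_TN = 2.64 − 0.485 = 2.15 V.
Since V_DS = 3.03 V ≥ V_ov = 2.15 V, the device is in saturation.
I_D = ½ k_n V_ov² = 0.5 × 5.21 × 2.15² = 12.1 mA.

Saturation; I_D = 12.1 mA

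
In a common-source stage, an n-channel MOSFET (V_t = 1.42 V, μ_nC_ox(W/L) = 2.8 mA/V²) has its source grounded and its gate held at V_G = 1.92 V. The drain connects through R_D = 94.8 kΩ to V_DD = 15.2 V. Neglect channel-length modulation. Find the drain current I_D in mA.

V_GS = V_G = 1.92 V, so V_ov = 1.92 − 1.42 = 0.5 V.
Assume saturation: I_D = ½ k_n V_ov² = 0.5 × 2.8 × 0.5² = 0.35 mA, giving V_DS = V_DD − I_D R_D = 15.2 − 0.35 × 94.8 = -18 V.
But -18 V < V_ov = 0.5 V, so the device is actually in triode.
In triode I_D = k_n[V_ov V_DS − ½ V_DS²] and I_D = (V_DD − V_DS)/R_D. Equating: 133 V_DS² − 133.7 V_DS + 15.2 = 0, giving V_DS = 0.131 V (the root below V_ov).
I_D = (15.2 − 0.131) / 94.8 = 0.159 mA.

I_D = 0.159 mA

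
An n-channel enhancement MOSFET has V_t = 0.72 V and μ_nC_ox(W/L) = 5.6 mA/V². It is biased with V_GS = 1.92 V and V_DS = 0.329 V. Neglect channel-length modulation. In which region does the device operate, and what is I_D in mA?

V_ov = V_GS − V_t = 1.92 − 0.72 = 1.2 V.
Since V_DS = 0.329 V < V_ov = 1.2 V, the device is in the triode region.
I_D = k_n [V_ov · V_DS − ½ V_DS²] = 5.6 × [1.2 × 0.329 − 0.5 × 0.329²] = 1.91 mA.

Triode; I_D = 1.91 mA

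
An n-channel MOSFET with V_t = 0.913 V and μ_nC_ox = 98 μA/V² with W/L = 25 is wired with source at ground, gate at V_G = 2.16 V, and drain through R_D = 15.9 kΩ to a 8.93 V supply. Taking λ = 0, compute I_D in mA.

V_GS = V_G = 2.16 V, so V_ov = 2.16 − 0.913 = 1.25 V.
k_n = μ_nC_ox · (W/L) = 2.45 mA/V².
Assume saturation: I_D = ½ k_n V_ov² = 0.5 × 2.45 × 1.25² = 1.9 mA, giving V_DS = V_DD − I_D R_D = 8.93 − 1.9 × 15.9 = -21.4 V.
But -21.4 V < V_ov = 1.25 V, so the device is actually in triode.
In triode I_D = k_n[V_ov V_DS − ½ V_DS²] and I_D = (V_DD − V_DS)/R_D. Equating: 19.5 V_DS² − 49.58 V_DS + 8.93 = 0, giving V_DS = 0.195 V (the root below V_ov).
I_D = (8.93 − 0.195) / 15.9 = 0.549 mA.

I_D = 0.549 mA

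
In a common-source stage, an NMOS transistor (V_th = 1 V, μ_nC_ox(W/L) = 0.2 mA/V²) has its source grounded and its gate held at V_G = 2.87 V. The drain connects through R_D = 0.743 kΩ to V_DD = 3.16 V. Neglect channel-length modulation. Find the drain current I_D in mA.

I_D = 0.350 mA

V_GS = V_G = 2.87 V, so V_ov = 2.87 − 1 = 1.87 V.
Assume saturation: I_D = ½ k_n V_ov² = 0.5 × 0.2 × 1.87² = 0.35 mA, giving V_DS = V_DD − I_D R_D = 3.16 − 0.35 × 0.743 = 2.9 V.
V_DS = 2.9 V ≥ V_ov = 1.87 V, confirming saturation.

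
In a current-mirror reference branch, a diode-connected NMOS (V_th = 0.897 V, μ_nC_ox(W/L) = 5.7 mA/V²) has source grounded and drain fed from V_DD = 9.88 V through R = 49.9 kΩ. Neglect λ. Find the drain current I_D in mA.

I_D = 0.175 mA

With gate tied to drain, V_GS = V_DS ≥ V_GS − V_th, so the device is in saturation.
KCL at the drain: ½ k_n (V_GS − V_th)² = (V_DD − V_GS)/R.
Let x = V_GS − 0.897. Then 142 x² + x − 8.983 = 0, giving x = 0.248 V (positive root), so V_GS = 1.14 V.
I_D = (V_DD − V_GS)/R = (9.88 − 1.14) / 49.9 = 0.175 mA.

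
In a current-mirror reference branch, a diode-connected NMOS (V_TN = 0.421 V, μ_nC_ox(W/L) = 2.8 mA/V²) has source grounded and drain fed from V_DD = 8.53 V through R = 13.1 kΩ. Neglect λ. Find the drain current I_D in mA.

I_D = 0.570 mA

With gate tied to drain, V_GS = V_DS ≥ V_GS − V_TN, so the device is in saturation.
KCL at the drain: ½ k_n (V_GS − V_TN)² = (V_DD − V_GS)/R.
Let x = V_GS − 0.421. Then 18.3 x² + x − 8.109 = 0, giving x = 0.638 V (positive root), so V_GS = 1.06 V.
I_D = (V_DD − V_GS)/R = (8.53 − 1.06) / 13.1 = 0.57 mA.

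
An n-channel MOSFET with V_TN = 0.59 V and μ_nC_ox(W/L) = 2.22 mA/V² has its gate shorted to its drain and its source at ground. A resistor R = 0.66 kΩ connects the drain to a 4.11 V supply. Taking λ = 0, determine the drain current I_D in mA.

With gate tied to drain, V_GS = V_DS ≥ V_GS − V_TN, so the device is in saturation.
KCL at the drain: ½ k_n (V_GS − V_TN)² = (V_DD − V_GS)/R.
Let x = V_GS − 0.59. Then 0.733 x² + x − 3.52 = 0, giving x = 1.61 V (positive root), so V_GS = 2.2 V.
I_D = (V_DD − V_GS)/R = (4.11 − 2.2) / 0.66 = 2.89 mA.

I_D = 2.89 mA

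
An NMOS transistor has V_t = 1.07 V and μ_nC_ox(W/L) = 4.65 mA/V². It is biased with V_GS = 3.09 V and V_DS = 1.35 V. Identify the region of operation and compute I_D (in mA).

Triode; I_D = 8.44 mA

V_ov = V_GS − V_t = 3.09 − 1.07 = 2.02 V.
Since V_DS = 1.35 V < V_ov = 2.02 V, the device is in the triode region.
I_D = k_n [V_ov · V_DS − ½ V_DS²] = 4.65 × [2.02 × 1.35 − 0.5 × 1.35²] = 8.44 mA.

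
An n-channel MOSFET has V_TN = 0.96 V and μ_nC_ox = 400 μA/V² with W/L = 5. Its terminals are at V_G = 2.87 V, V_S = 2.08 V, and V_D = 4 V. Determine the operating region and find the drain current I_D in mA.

Cutoff; I_D = 0 mA

V_GS = V_G − V_S = 2.87 − 2.08 = 0.79 V; V_DS = V_D − V_S = 4 − 2.08 = 1.92 V.
V_GS = 0.79 V < V_TN = 0.96 V, so the transistor is in cutoff.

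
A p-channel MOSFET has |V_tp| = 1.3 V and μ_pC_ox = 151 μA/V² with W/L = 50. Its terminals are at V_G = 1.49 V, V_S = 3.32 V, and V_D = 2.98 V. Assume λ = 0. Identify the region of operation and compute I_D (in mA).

V_SG = V_S − V_G = 3.32 − 1.49 = 1.83 V; V_SD = V_S − V_D = 3.32 − 2.98 = 0.34 V.
k_p = μ_pC_ox · (W/L) = 7.55 mA/V².
V_ov = V_SG − |V_tp| = 1.83 − 1.3 = 0.53 V.
Since V_SD = 0.34 V < V_ov = 0.53 V, the device is in the triode region.
I_D = k_p [V_ov · V_SD − ½ V_SD²] = 7.55 × [0.53 × 0.34 − 0.5 × 0.34²] = 0.924 mA.

Triode; I_D = 0.924 mA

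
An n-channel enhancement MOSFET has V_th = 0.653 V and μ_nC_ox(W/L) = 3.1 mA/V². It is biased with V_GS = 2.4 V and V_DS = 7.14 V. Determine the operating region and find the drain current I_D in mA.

V_ov = V_GS − V_th = 2.4 − 0.653 = 1.75 V.
Since V_DS = 7.14 V ≥ V_ov = 1.75 V, the device is in saturation.
I_D = ½ k_n V_ov² = 0.5 × 3.1 × 1.75² = 4.73 mA.

Saturation; I_D = 4.73 mA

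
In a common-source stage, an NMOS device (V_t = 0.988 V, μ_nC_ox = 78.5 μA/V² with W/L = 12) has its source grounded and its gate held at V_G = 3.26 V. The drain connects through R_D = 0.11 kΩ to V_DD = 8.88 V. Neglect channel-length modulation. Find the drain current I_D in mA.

I_D = 2.43 mA

V_GS = V_G = 3.26 V, so V_ov = 3.26 − 0.988 = 2.27 V.
k_n = μ_nC_ox · (W/L) = 0.942 mA/V².
Assume saturation: I_D = ½ k_n V_ov² = 0.5 × 0.942 × 2.27² = 2.43 mA, giving V_DS = V_DD − I_D R_D = 8.88 − 2.43 × 0.11 = 8.61 V.
V_DS = 8.61 V ≥ V_ov = 2.27 V, confirming saturation.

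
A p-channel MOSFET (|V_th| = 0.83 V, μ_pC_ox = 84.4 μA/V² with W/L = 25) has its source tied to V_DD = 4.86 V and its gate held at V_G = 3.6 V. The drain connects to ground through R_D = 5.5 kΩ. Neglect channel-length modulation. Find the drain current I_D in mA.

I_D = 0.195 mA

V_SG = V_DD − V_G = 4.86 − 3.6 = 1.26 V, so V_ov = 1.26 − 0.83 = 0.43 V.
k_p = μ_pC_ox · (W/L) = 2.11 mA/V².
Assume saturation: I_D = ½ k_p V_ov² = 0.5 × 2.11 × 0.43² = 0.195 mA, giving V_SD = V_DD − I_D R_D = 4.86 − 0.195 × 5.5 = 3.79 V.
V_SD = 3.79 V ≥ V_ov = 0.43 V, confirming saturation.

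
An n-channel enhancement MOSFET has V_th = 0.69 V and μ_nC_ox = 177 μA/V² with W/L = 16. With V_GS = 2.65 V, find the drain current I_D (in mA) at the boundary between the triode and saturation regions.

I_D = 5.44 mA

At the boundary V_DS = V_ov = V_GS − V_th = 2.65 − 0.69 = 1.96 V.
k_n = μ_nC_ox · (W/L) = 2.832 mA/V².
I_D = ½ k_n V_ov² = 0.5 × 2.832 × 1.96² = 5.44 mA.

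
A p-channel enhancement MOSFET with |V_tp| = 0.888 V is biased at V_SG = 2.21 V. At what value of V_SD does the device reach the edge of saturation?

The boundary between triode and saturation is V_SD = V_SG − |V_tp| = V_ov.
V_ov = 2.21 − 0.888 = 1.32 V.

V_SD,sat = 1.32 V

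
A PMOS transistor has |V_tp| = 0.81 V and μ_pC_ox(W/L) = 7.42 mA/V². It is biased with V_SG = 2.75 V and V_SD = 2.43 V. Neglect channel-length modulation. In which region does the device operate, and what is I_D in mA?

Saturation; I_D = 14.0 mA

V_ov = V_SG − |V_tp| = 2.75 − 0.81 = 1.94 V.
Since V_SD = 2.43 V ≥ V_ov = 1.94 V, the device is in saturation.
I_D = ½ k_p V_ov² = 0.5 × 7.42 × 1.94² = 14 mA.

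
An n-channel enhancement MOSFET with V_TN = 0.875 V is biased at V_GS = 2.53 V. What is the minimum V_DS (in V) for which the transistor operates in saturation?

V_DS,sat = 1.65 V

The boundary between triode and saturation is V_DS = V_GS − V_TN = V_ov.
V_ov = 2.53 − 0.875 = 1.65 V.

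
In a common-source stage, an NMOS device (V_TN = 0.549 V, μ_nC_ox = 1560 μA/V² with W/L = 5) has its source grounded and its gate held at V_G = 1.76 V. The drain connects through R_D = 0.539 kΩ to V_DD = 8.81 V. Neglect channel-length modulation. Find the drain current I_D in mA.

I_D = 5.72 mA

V_GS = V_G = 1.76 V, so V_ov = 1.76 − 0.549 = 1.21 V.
k_n = μ_nC_ox · (W/L) = 7.8 mA/V².
Assume saturation: I_D = ½ k_n V_ov² = 0.5 × 7.8 × 1.21² = 5.72 mA, giving V_DS = V_DD − I_D R_D = 8.81 − 5.72 × 0.539 = 5.73 V.
V_DS = 5.73 V ≥ V_ov = 1.21 V, confirming saturation.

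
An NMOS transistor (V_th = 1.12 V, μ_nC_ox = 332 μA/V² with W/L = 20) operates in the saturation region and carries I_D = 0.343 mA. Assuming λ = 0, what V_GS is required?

V_GS = 1.44 V

k_n = μ_nC_ox · (W/L) = 6.64 mA/V².
In saturation I_D = ½ k_n (V_GS − V_th)², so V_GS − V_th = √(2 I_D / k_n) = √(2 × 0.343 / 6.64) = 0.321 V.
V_GS = 1.12 + 0.321 = 1.44 V.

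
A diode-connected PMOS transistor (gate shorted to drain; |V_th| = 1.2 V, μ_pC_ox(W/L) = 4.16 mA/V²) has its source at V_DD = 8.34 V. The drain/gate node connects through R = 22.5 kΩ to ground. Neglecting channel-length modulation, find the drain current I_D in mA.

I_D = 0.300 mA

With gate tied to drain, V_SG = V_SD ≥ V_SG − |V_th|, so the device is in saturation.
KCL at the drain: ½ k_p (V_SG − |V_th|)² = (V_DD − V_SG)/R.
Let x = V_SG − 1.2. Then 46.8 x² + x − 7.14 = 0, giving x = 0.38 V (positive root), so V_SG = 1.58 V.
I_D = (V_DD − V_SG)/R = (8.34 − 1.58) / 22.5 = 0.3 mA.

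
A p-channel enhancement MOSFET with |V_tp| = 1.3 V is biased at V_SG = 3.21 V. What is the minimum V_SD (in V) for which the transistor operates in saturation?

The boundary between triode and saturation is V_SD = V_SG − |V_tp| = V_ov.
V_ov = 3.21 − 1.3 = 1.91 V.

V_SD,sat = 1.91 V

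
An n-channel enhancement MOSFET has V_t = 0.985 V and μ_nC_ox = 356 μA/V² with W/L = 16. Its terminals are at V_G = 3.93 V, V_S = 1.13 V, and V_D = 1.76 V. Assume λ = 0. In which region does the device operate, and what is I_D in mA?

Triode; I_D = 5.38 mA

V_GS = V_G − V_S = 3.93 − 1.13 = 2.8 V; V_DS = V_D − V_S = 1.76 − 1.13 = 0.63 V.
k_n = μ_nC_ox · (W/L) = 5.696 mA/V².
V_ov = V_GS − V_t = 2.8 − 0.985 = 1.82 V.
Since V_DS = 0.63 V < V_ov = 1.82 V, the device is in the triode region.
I_D = k_n [V_ov · V_DS − ½ V_DS²] = 5.696 × [1.82 × 0.63 − 0.5 × 0.63²] = 5.38 mA.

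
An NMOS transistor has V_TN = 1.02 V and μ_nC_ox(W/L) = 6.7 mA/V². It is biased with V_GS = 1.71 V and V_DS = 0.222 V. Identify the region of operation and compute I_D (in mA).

V_ov = V_GS − V_TN = 1.71 − 1.02 = 0.69 V.
Since V_DS = 0.222 V < V_ov = 0.69 V, the device is in the triode region.
I_D = k_n [V_ov · V_DS − ½ V_DS²] = 6.7 × [0.69 × 0.222 − 0.5 × 0.222²] = 0.861 mA.

Triode; I_D = 0.861 mA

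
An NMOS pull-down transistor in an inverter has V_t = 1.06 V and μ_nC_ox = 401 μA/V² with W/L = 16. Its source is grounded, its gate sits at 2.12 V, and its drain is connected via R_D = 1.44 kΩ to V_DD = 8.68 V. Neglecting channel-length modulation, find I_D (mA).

I_D = 3.60 mA

V_GS = V_G = 2.12 V, so V_ov = 2.12 − 1.06 = 1.06 V.
k_n = μ_nC_ox · (W/L) = 6.416 mA/V².
Assume saturation: I_D = ½ k_n V_ov² = 0.5 × 6.416 × 1.06² = 3.6 mA, giving V_DS = V_DD − I_D R_D = 8.68 − 3.6 × 1.44 = 3.49 V.
V_DS = 3.49 V ≥ V_ov = 1.06 V, confirming saturation.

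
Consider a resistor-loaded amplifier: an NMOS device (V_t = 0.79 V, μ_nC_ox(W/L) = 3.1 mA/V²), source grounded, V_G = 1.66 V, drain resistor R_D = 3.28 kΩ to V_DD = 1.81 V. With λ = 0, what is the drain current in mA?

I_D = 0.489 mA

V_GS = V_G = 1.66 V, so V_ov = 1.66 − 0.79 = 0.87 V.
Assume saturation: I_D = ½ k_n V_ov² = 0.5 × 3.1 × 0.87² = 1.17 mA, giving V_DS = V_DD − I_D R_D = 1.81 − 1.17 × 3.28 = -2.04 V.
But -2.04 V < V_ov = 0.87 V, so the device is actually in triode.
In triode I_D = k_n[V_ov V_DS − ½ V_DS²] and I_D = (V_DD − V_DS)/R_D. Equating: 5.08 V_DS² − 9.846 V_DS + 1.81 = 0, giving V_DS = 0.206 V (the root below V_ov).
I_D = (1.81 − 0.206) / 3.28 = 0.489 mA.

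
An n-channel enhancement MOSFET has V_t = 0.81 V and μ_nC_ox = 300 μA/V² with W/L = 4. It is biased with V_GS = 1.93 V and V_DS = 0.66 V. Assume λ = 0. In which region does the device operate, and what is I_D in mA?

Triode; I_D = 0.626 mA

k_n = μ_nC_ox · (W/L) = 1.2 mA/V².
V_ov = V_GS − V_t = 1.93 − 0.81 = 1.12 V.
Since V_DS = 0.66 V < V_ov = 1.12 V, the device is in the triode region.
I_D = k_n [V_ov · V_DS − ½ V_DS²] = 1.2 × [1.12 × 0.66 − 0.5 × 0.66²] = 0.626 mA.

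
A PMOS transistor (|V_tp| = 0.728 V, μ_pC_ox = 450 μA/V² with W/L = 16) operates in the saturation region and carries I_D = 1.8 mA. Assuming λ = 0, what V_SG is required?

k_p = μ_pC_ox · (W/L) = 7.2 mA/V².
In saturation I_D = ½ k_p (V_SG − |V_tp|)², so V_SG − |V_tp| = √(2 I_D / k_p) = √(2 × 1.8 / 7.2) = 0.707 V.
V_SG = 0.728 + 0.707 = 1.44 V.

V_SG = 1.44 V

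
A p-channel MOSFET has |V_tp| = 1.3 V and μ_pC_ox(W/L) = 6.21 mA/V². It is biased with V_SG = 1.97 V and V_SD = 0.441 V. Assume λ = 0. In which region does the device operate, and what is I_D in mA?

V_ov = V_SG − |V_tp| = 1.97 − 1.3 = 0.67 V.
Since V_SD = 0.441 V < V_ov = 0.67 V, the device is in the triode region.
I_D = k_p [V_ov · V_SD − ½ V_SD²] = 6.21 × [0.67 × 0.441 − 0.5 × 0.441²] = 1.23 mA.

Triode; I_D = 1.23 mA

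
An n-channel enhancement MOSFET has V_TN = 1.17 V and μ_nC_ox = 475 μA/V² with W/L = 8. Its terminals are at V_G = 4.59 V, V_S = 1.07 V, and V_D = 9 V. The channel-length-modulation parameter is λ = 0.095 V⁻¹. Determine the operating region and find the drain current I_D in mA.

Saturation; I_D = 18.4 mA

V_GS = V_G − V_S = 4.59 − 1.07 = 3.52 V; V_DS = V_D − V_S = 9 − 1.07 = 7.93 V.
k_n = μ_nC_ox · (W/L) = 3.8 mA/V².
V_ov = V_GS − V_TN = 3.52 − 1.17 = 2.35 V.
Since V_DS = 7.93 V ≥ V_ov = 2.35 V, the device is in saturation.
I_D = ½ k_n V_ov² (1 + λ V_DS) = 0.5 × 3.8 × 2.35² × (1 + 0.095 × 7.93) = 18.4 mA.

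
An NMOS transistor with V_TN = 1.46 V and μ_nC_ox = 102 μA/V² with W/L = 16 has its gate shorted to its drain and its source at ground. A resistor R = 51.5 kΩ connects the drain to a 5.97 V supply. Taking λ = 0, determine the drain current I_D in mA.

With gate tied to drain, V_GS = V_DS ≥ V_GS − V_TN, so the device is in saturation.
k_n = μ_nC_ox · (W/L) = 1.632 mA/V².
KCL at the drain: ½ k_n (V_GS − V_TN)² = (V_DD − V_GS)/R.
Let x = V_GS − 1.46. Then 42 x² + x − 4.51 = 0, giving x = 0.316 V (positive root), so V_GS = 1.78 V.
I_D = (V_DD − V_GS)/R = (5.97 − 1.78) / 51.5 = 0.0814 mA.

I_D = 0.0814 mA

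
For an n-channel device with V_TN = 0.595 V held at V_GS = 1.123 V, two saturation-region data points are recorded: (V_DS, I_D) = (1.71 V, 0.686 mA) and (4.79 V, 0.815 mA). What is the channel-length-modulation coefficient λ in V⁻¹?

With V_GS fixed, I_D ∝ (1 + λ V_DS) in saturation, so I_D2/I_D1 = (1 + λ V_DS2)/(1 + λ V_DS1).
0.815/0.686 = 1.188 = (1 + 4.79 λ)/(1 + 1.71 λ).
Solving: λ (I_D1 V_DS2 − I_D2 V_DS1) = I_D2 − I_D1, so λ = (0.815 − 0.686) / (0.686 × 4.79 − 0.815 × 1.71) = 0.129 / 1.89 = 0.0682 V⁻¹.

λ = 0.0682 V⁻¹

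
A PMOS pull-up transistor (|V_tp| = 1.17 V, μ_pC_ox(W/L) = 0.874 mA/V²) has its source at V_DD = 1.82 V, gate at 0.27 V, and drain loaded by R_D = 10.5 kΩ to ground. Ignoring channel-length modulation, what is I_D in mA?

I_D = 0.0631 mA

V_SG = V_DD − V_G = 1.82 − 0.27 = 1.55 V, so V_ov = 1.55 − 1.17 = 0.38 V.
Assume saturation: I_D = ½ k_p V_ov² = 0.5 × 0.874 × 0.38² = 0.0631 mA, giving V_SD = V_DD − I_D R_D = 1.82 − 0.0631 × 10.5 = 1.16 V.
V_SD = 1.16 V ≥ V_ov = 0.38 V, confirming saturation.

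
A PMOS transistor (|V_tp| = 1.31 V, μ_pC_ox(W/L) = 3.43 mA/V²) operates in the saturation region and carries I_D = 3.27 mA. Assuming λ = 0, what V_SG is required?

V_SG = 2.69 V

In saturation I_D = ½ k_p (V_SG − |V_tp|)², so V_SG − |V_tp| = √(2 I_D / k_p) = √(2 × 3.27 / 3.43) = 1.38 V.
V_SG = 1.31 + 1.38 = 2.69 V.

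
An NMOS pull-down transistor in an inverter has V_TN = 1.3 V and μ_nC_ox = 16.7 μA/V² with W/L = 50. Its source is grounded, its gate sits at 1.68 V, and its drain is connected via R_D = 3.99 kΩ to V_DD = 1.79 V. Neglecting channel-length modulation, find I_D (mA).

V_GS = V_G = 1.68 V, so V_ov = 1.68 − 1.3 = 0.38 V.
k_n = μ_nC_ox · (W/L) = 0.835 mA/V².
Assume saturation: I_D = ½ k_n V_ov² = 0.5 × 0.835 × 0.38² = 0.0603 mA, giving V_DS = V_DD − I_D R_D = 1.79 − 0.0603 × 3.99 = 1.55 V.
V_DS = 1.55 V ≥ V_ov = 0.38 V, confirming saturation.

I_D = 0.0603 mA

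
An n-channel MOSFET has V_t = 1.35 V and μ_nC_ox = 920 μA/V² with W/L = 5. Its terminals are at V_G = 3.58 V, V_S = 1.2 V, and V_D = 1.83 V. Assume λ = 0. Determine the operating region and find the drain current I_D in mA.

Triode; I_D = 2.07 mA

V_GS = V_G − V_S = 3.58 − 1.2 = 2.38 V; V_DS = V_D − V_S = 1.83 − 1.2 = 0.63 V.
k_n = μ_nC_ox · (W/L) = 4.6 mA/V².
V_ov = V_GS − V_t = 2.38 − 1.35 = 1.03 V.
Since V_DS = 0.63 V < V_ov = 1.03 V, the device is in the triode region.
I_D = k_n [V_ov · V_DS − ½ V_DS²] = 4.6 × [1.03 × 0.63 − 0.5 × 0.63²] = 2.07 mA.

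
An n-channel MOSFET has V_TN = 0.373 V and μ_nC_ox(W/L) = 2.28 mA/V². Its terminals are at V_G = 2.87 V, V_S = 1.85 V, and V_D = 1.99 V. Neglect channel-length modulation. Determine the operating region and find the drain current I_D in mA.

Triode; I_D = 0.184 mA

V_GS = V_G − V_S = 2.87 − 1.85 = 1.02 V; V_DS = V_D − V_S = 1.99 − 1.85 = 0.14 V.
V_ov = V_GS − V_TN = 1.02 − 0.373 = 0.647 V.
Since V_DS = 0.14 V < V_ov = 0.647 V, the device is in the triode region.
I_D = k_n [V_ov · V_DS − ½ V_DS²] = 2.28 × [0.647 × 0.14 − 0.5 × 0.14²] = 0.184 mA.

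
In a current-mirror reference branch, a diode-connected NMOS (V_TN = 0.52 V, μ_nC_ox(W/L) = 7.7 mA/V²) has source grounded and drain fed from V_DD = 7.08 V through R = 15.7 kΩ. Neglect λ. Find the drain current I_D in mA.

With gate tied to drain, V_GS = V_DS ≥ V_GS − V_TN, so the device is in saturation.
KCL at the drain: ½ k_n (V_GS − V_TN)² = (V_DD − V_GS)/R.
Let x = V_GS − 0.52. Then 60.4 x² + x − 6.56 = 0, giving x = 0.321 V (positive root), so V_GS = 0.841 V.
I_D = (V_DD − V_GS)/R = (7.08 − 0.841) / 15.7 = 0.397 mA.

I_D = 0.397 mA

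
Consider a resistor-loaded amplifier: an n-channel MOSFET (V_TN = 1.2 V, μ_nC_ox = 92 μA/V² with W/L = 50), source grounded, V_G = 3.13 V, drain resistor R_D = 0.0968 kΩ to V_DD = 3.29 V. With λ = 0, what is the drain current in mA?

I_D = 8.57 mA

V_GS = V_G = 3.13 V, so V_ov = 3.13 − 1.2 = 1.93 V.
k_n = μ_nC_ox · (W/L) = 4.6 mA/V².
Assume saturation: I_D = ½ k_n V_ov² = 0.5 × 4.6 × 1.93² = 8.57 mA, giving V_DS = V_DD − I_D R_D = 3.29 − 8.57 × 0.0968 = 2.46 V.
V_DS = 2.46 V ≥ V_ov = 1.93 V, confirming saturation.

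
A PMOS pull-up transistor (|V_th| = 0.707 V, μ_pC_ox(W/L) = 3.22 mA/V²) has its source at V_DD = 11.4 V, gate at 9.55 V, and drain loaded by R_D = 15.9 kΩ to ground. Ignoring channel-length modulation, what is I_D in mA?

V_SG = V_DD − V_G = 11.4 − 9.55 = 1.85 V, so V_ov = 1.85 − 0.707 = 1.14 V.
Assume saturation: I_D = ½ k_p V_ov² = 0.5 × 3.22 × 1.14² = 2.1 mA, giving V_SD = V_DD − I_D R_D = 11.4 − 2.1 × 15.9 = -22 V.
But -22 V < V_ov = 1.14 V, so the device is actually in triode.
In triode I_D = k_p[V_ov V_SD − ½ V_SD²] and I_D = (V_DD − V_SD)/R_D. Equating: 25.6 V_SD² − 59.52 V_SD + 11.4 = 0, giving V_SD = 0.211 V (the root below V_ov).
I_D = (11.4 − 0.211) / 15.9 = 0.704 mA.

I_D = 0.704 mA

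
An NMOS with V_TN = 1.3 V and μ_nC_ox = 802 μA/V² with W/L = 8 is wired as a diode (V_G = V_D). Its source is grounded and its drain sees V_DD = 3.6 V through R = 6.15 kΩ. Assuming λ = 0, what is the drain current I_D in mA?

I_D = 0.322 mA

With gate tied to drain, V_GS = V_DS ≥ V_GS − V_TN, so the device is in saturation.
k_n = μ_nC_ox · (W/L) = 6.416 mA/V².
KCL at the drain: ½ k_n (V_GS − V_TN)² = (V_DD − V_GS)/R.
Let x = V_GS − 1.3. Then 19.7 x² + x − 2.3 = 0, giving x = 0.317 V (positive root), so V_GS = 1.62 V.
I_D = (V_DD − V_GS)/R = (3.6 − 1.62) / 6.15 = 0.322 mA.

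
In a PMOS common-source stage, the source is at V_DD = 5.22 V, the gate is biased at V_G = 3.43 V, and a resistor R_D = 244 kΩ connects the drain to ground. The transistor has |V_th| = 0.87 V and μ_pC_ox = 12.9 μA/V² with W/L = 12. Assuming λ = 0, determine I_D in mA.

I_D = 0.0207 mA

V_SG = V_DD − V_G = 5.22 − 3.43 = 1.79 V, so V_ov = 1.79 − 0.87 = 0.92 V.
k_p = μ_pC_ox · (W/L) = 0.1548 mA/V².
Assume saturation: I_D = ½ k_p V_ov² = 0.5 × 0.1548 × 0.92² = 0.0655 mA, giving V_SD = V_DD − I_D R_D = 5.22 − 0.0655 × 244 = -10.8 V.
But -10.8 V < V_ov = 0.92 V, so the device is actually in triode.
In triode I_D = k_p[V_ov V_SD − ½ V_SD²] and I_D = (V_DD − V_SD)/R_D. Equating: 18.9 V_SD² − 35.75 V_SD + 5.22 = 0, giving V_SD = 0.159 V (the root below V_ov).
I_D = (5.22 − 0.159) / 244 = 0.0207 mA.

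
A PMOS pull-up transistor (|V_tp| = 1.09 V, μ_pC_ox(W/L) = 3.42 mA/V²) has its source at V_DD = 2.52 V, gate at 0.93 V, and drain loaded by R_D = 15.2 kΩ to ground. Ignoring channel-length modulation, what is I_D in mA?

V_SG = V_DD − V_G = 2.52 − 0.93 = 1.59 V, so V_ov = 1.59 − 1.09 = 0.5 V.
Assume saturation: I_D = ½ k_p V_ov² = 0.5 × 3.42 × 0.5² = 0.427 mA, giving V_SD = V_DD − I_D R_D = 2.52 − 0.427 × 15.2 = -3.98 V.
But -3.98 V < V_ov = 0.5 V, so the device is actually in triode.
In triode I_D = k_p[V_ov V_SD − ½ V_SD²] and I_D = (V_DD − V_SD)/R_D. Equating: 26 V_SD² − 26.99 V_SD + 2.52 = 0, giving V_SD = 0.104 V (the root below V_ov).
I_D = (2.52 − 0.104) / 15.2 = 0.159 mA.

I_D = 0.159 mA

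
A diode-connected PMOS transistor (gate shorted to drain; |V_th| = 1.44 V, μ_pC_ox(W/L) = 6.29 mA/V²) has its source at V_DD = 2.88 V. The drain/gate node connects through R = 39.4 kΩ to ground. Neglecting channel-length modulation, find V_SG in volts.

With gate tied to drain, V_SG = V_SD ≥ V_SG − |V_th|, so the device is in saturation.
KCL at the drain: ½ k_p (V_SG − |V_th|)² = (V_DD − V_SG)/R.
Let x = V_SG − 1.44. Then 124 x² + x − 1.44 = 0, giving x = 0.104 V (positive root), so V_SG = 1.54 V.
I_D = (V_DD − V_SG)/R = (2.88 − 1.54) / 39.4 = 0.0339 mA.

V_SG = 1.54 V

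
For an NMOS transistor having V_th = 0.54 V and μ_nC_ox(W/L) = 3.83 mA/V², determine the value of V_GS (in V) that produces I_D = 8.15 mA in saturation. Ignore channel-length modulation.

V_GS = 2.60 V

In saturation I_D = ½ k_n (V_GS − V_th)², so V_GS − V_th = √(2 I_D / k_n) = √(2 × 8.15 / 3.83) = 2.06 V.
V_GS = 0.54 + 2.06 = 2.6 V.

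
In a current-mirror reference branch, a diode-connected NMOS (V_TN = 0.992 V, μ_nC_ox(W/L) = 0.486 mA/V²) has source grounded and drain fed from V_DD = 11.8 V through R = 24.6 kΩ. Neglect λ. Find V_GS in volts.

V_GS = 2.26 V

With gate tied to drain, V_GS = V_DS ≥ V_GS − V_TN, so the device is in saturation.
KCL at the drain: ½ k_n (V_GS − V_TN)² = (V_DD − V_GS)/R.
Let x = V_GS − 0.992. Then 5.98 x² + x − 10.81 = 0, giving x = 1.26 V (positive root), so V_GS = 2.26 V.
I_D = (V_DD − V_GS)/R = (11.8 − 2.26) / 24.6 = 0.388 mA.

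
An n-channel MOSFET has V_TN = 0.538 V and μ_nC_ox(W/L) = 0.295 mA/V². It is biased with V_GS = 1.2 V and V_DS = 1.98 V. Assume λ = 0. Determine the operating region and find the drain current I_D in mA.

V_ov = V_GS − V_TN = 1.2 − 0.538 = 0.662 V.
Since V_DS = 1.98 V ≥ V_ov = 0.662 V, the device is in saturation.
I_D = ½ k_n V_ov² = 0.5 × 0.295 × 0.662² = 0.0646 mA.

Saturation; I_D = 0.0646 mA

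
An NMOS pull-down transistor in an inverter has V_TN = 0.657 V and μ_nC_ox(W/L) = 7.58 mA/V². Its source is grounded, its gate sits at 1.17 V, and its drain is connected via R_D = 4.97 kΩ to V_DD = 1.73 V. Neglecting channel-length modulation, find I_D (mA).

V_GS = V_G = 1.17 V, so V_ov = 1.17 − 0.657 = 0.513 V.
Assume saturation: I_D = ½ k_n V_ov² = 0.5 × 7.58 × 0.513² = 0.997 mA, giving V_DS = V_DD − I_D R_D = 1.73 − 0.997 × 4.97 = -3.23 V.
But -3.23 V < V_ov = 0.513 V, so the device is actually in triode.
In triode I_D = k_n[V_ov V_DS − ½ V_DS²] and I_D = (V_DD − V_DS)/R_D. Equating: 18.8 V_DS² − 20.33 V_DS + 1.73 = 0, giving V_DS = 0.0932 V (the root below V_ov).
I_D = (1.73 − 0.0932) / 4.97 = 0.329 mA.

I_D = 0.329 mA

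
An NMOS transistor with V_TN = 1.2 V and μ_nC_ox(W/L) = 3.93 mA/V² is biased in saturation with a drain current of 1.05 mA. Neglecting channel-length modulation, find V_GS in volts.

V_GS = 1.93 V

In saturation I_D = ½ k_n (V_GS − V_TN)², so V_GS − V_TN = √(2 I_D / k_n) = √(2 × 1.05 / 3.93) = 0.731 V.
V_GS = 1.2 + 0.731 = 1.93 V.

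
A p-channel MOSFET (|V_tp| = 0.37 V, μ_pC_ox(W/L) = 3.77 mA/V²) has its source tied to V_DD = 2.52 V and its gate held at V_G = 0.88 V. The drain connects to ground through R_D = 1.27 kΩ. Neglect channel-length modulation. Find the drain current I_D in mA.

V_SG = V_DD − V_G = 2.52 − 0.88 = 1.64 V, so V_ov = 1.64 − 0.37 = 1.27 V.
Assume saturation: I_D = ½ k_p V_ov² = 0.5 × 3.77 × 1.27² = 3.04 mA, giving V_SD = V_DD − I_D R_D = 2.52 − 3.04 × 1.27 = -1.34 V.
But -1.34 V < V_ov = 1.27 V, so the device is actually in triode.
In triode I_D = k_p[V_ov V_SD − ½ V_SD²] and I_D = (V_DD − V_SD)/R_D. Equating: 2.39 V_SD² − 7.081 V_SD + 2.52 = 0, giving V_SD = 0.414 V (the root below V_ov).
I_D = (2.52 − 0.414) / 1.27 = 1.66 mA.

I_D = 1.66 mA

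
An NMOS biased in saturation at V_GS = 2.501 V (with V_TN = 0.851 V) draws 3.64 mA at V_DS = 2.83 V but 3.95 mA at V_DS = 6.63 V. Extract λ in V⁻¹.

With V_GS fixed, I_D ∝ (1 + λ V_DS) in saturation, so I_D2/I_D1 = (1 + λ V_DS2)/(1 + λ V_DS1).
3.95/3.64 = 1.085 = (1 + 6.63 λ)/(1 + 2.83 λ).
Solving: λ (I_D1 V_DS2 − I_D2 V_DS1) = I_D2 − I_D1, so λ = (3.95 − 3.64) / (3.64 × 6.63 − 3.95 × 2.83) = 0.31 / 13 = 0.0239 V⁻¹.

λ = 0.0239 V⁻¹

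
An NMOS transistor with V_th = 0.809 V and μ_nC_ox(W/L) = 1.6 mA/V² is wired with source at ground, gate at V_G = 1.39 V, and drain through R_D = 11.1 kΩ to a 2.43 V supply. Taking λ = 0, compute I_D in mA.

V_GS = V_G = 1.39 V, so V_ov = 1.39 − 0.809 = 0.581 V.
Assume saturation: I_D = ½ k_n V_ov² = 0.5 × 1.6 × 0.581² = 0.27 mA, giving V_DS = V_DD − I_D R_D = 2.43 − 0.27 × 11.1 = -0.568 V.
But -0.568 V < V_ov = 0.581 V, so the device is actually in triode.
In triode I_D = k_n[V_ov V_DS − ½ V_DS²] and I_D = (V_DD − V_DS)/R_D. Equating: 8.88 V_DS² − 11.32 V_DS + 2.43 = 0, giving V_DS = 0.273 V (the root below V_ov).
I_D = (2.43 − 0.273) / 11.1 = 0.194 mA.

I_D = 0.194 mA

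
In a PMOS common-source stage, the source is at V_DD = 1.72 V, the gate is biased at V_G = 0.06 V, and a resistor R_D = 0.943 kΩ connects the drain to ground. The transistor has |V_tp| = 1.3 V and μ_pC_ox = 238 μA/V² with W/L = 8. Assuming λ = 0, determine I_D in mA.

I_D = 0.123 mA

V_SG = V_DD − V_G = 1.72 − 0.06 = 1.66 V, so V_ov = 1.66 − 1.3 = 0.36 V.
k_p = μ_pC_ox · (W/L) = 1.904 mA/V².
Assume saturation: I_D = ½ k_p V_ov² = 0.5 × 1.904 × 0.36² = 0.123 mA, giving V_SD = V_DD − I_D R_D = 1.72 − 0.123 × 0.943 = 1.6 V.
V_SD = 1.6 V ≥ V_ov = 0.36 V, confirming saturation.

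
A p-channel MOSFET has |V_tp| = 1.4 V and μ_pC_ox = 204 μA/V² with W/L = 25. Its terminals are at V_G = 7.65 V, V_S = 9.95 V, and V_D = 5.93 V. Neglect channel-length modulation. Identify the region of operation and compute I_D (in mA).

V_SG = V_S − V_G = 9.95 − 7.65 = 2.3 V; V_SD = V_S − V_D = 9.95 − 5.93 = 4.02 V.
k_p = μ_pC_ox · (W/L) = 5.1 mA/V².
V_ov = V_SG − |V_tp| = 2.3 − 1.4 = 0.9 V.
Since V_SD = 4.02 V ≥ V_ov = 0.9 V, the device is in saturation.
I_D = ½ k_p V_ov² = 0.5 × 5.1 × 0.9² = 2.07 mA.

Saturation; I_D = 2.07 mA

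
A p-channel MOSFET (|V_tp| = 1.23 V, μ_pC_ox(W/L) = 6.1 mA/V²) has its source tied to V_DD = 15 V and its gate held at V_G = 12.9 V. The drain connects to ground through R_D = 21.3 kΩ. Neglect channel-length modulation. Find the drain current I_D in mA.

V_SG = V_DD − V_G = 15 − 12.9 = 2.1 V, so V_ov = 2.1 − 1.23 = 0.87 V.
Assume saturation: I_D = ½ k_p V_ov² = 0.5 × 6.1 × 0.87² = 2.31 mA, giving V_SD = V_DD − I_D R_D = 15 − 2.31 × 21.3 = -34.2 V.
But -34.2 V < V_ov = 0.87 V, so the device is actually in triode.
In triode I_D = k_p[V_ov V_SD − ½ V_SD²] and I_D = (V_DD − V_SD)/R_D. Equating: 65 V_SD² − 114 V_SD + 15 = 0, giving V_SD = 0.143 V (the root below V_ov).
I_D = (15 − 0.143) / 21.3 = 0.698 mA.

I_D = 0.698 mA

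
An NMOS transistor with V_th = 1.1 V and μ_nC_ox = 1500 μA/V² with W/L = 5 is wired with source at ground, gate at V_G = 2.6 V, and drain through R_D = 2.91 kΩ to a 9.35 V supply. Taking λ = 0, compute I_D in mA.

I_D = 3.11 mA

V_GS = V_G = 2.6 V, so V_ov = 2.6 − 1.1 = 1.5 V.
k_n = μ_nC_ox · (W/L) = 7.5 mA/V².
Assume saturation: I_D = ½ k_n V_ov² = 0.5 × 7.5 × 1.5² = 8.44 mA, giving V_DS = V_DD − I_D R_D = 9.35 − 8.44 × 2.91 = -15.2 V.
But -15.2 V < V_ov = 1.5 V, so the device is actually in triode.
In triode I_D = k_n[V_ov V_DS − ½ V_DS²] and I_D = (V_DD − V_DS)/R_D. Equating: 10.9 V_DS² − 33.74 V_DS + 9.35 = 0, giving V_DS = 0.308 V (the root below V_ov).
I_D = (9.35 − 0.308) / 2.91 = 3.11 mA.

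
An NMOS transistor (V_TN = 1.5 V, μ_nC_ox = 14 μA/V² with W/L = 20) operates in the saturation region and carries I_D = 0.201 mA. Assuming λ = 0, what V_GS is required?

V_GS = 2.70 V

k_n = μ_nC_ox · (W/L) = 0.28 mA/V².
In saturation I_D = ½ k_n (V_GS − V_TN)², so V_GS − V_TN = √(2 I_D / k_n) = √(2 × 0.201 / 0.28) = 1.2 V.
V_GS = 1.5 + 1.2 = 2.7 V.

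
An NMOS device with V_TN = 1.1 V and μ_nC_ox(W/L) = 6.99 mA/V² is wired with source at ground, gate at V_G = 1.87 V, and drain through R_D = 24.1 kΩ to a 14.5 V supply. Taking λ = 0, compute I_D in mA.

V_GS = V_G = 1.87 V, so V_ov = 1.87 − 1.1 = 0.77 V.
Assume saturation: I_D = ½ k_n V_ov² = 0.5 × 6.99 × 0.77² = 2.07 mA, giving V_DS = V_DD − I_D R_D = 14.5 − 2.07 × 24.1 = -35.4 V.
But -35.4 V < V_ov = 0.77 V, so the device is actually in triode.
In triode I_D = k_n[V_ov V_DS − ½ V_DS²] and I_D = (V_DD − V_DS)/R_D. Equating: 84.2 V_DS² − 130.7 V_DS + 14.5 = 0, giving V_DS = 0.12 V (the root below V_ov).
I_D = (14.5 − 0.12) / 24.1 = 0.597 mA.

I_D = 0.597 mA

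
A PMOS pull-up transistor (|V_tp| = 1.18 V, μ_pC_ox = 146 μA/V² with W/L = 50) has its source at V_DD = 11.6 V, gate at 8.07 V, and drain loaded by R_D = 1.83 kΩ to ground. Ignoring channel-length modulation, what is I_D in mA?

V_SG = V_DD − V_G = 11.6 − 8.07 = 3.53 V, so V_ov = 3.53 − 1.18 = 2.35 V.
k_p = μ_pC_ox · (W/L) = 7.3 mA/V².
Assume saturation: I_D = ½ k_p V_ov² = 0.5 × 7.3 × 2.35² = 20.2 mA, giving V_SD = V_DD − I_D R_D = 11.6 − 20.2 × 1.83 = -25.3 V.
But -25.3 V < V_ov = 2.35 V, so the device is actually in triode.
In triode I_D = k_p[V_ov V_SD − ½ V_SD²] and I_D = (V_DD − V_SD)/R_D. Equating: 6.68 V_SD² − 32.39 V_SD + 11.6 = 0, giving V_SD = 0.389 V (the root below V_ov).
I_D = (11.6 − 0.389) / 1.83 = 6.13 mA.

I_D = 6.13 mA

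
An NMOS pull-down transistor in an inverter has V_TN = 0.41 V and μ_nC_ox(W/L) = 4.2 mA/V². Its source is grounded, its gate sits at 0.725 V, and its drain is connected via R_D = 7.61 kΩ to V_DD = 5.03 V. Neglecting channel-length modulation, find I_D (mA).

I_D = 0.208 mA

V_GS = V_G = 0.725 V, so V_ov = 0.725 − 0.41 = 0.315 V.
Assume saturation: I_D = ½ k_n V_ov² = 0.5 × 4.2 × 0.315² = 0.208 mA, giving V_DS = V_DD − I_D R_D = 5.03 − 0.208 × 7.61 = 3.44 V.
V_DS = 3.44 V ≥ V_ov = 0.315 V, confirming saturation.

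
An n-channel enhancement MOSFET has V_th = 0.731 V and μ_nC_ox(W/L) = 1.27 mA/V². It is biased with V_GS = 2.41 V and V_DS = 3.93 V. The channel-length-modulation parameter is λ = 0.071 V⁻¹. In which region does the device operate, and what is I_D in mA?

Saturation; I_D = 2.29 mA

V_ov = V_GS − V_th = 2.41 − 0.731 = 1.68 V.
Since V_DS = 3.93 V ≥ V_ov = 1.68 V, the device is in saturation.
I_D = ½ k_n V_ov² (1 + λ V_DS) = 0.5 × 1.27 × 1.68² × (1 + 0.071 × 3.93) = 2.29 mA.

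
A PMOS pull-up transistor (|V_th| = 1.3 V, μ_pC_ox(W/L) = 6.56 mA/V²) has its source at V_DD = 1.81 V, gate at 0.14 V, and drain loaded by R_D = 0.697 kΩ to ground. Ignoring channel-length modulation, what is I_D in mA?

I_D = 0.449 mA

V_SG = V_DD − V_G = 1.81 − 0.14 = 1.67 V, so V_ov = 1.67 − 1.3 = 0.37 V.
Assume saturation: I_D = ½ k_p V_ov² = 0.5 × 6.56 × 0.37² = 0.449 mA, giving V_SD = V_DD − I_D R_D = 1.81 − 0.449 × 0.697 = 1.5 V.
V_SD = 1.5 V ≥ V_ov = 0.37 V, confirming saturation.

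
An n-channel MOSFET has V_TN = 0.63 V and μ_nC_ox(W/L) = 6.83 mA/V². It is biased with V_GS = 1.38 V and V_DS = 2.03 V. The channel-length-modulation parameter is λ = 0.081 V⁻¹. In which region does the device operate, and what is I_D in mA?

Saturation; I_D = 2.24 mA

V_ov = V_GS − V_TN = 1.38 − 0.63 = 0.75 V.
Since V_DS = 2.03 V ≥ V_ov = 0.75 V, the device is in saturation.
I_D = ½ k_n V_ov² (1 + λ V_DS) = 0.5 × 6.83 × 0.75² × (1 + 0.081 × 2.03) = 2.24 mA.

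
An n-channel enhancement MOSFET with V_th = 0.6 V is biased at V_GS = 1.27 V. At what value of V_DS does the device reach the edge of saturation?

The boundary between triode and saturation is V_DS = V_GS − V_th = V_ov.
V_ov = 1.27 − 0.6 = 0.67 V.

V_DS,sat = 0.670 V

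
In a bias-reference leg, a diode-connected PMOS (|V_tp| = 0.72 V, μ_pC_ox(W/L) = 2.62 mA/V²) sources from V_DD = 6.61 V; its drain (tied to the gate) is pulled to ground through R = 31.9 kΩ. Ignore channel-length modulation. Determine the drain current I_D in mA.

I_D = 0.173 mA

With gate tied to drain, V_SG = V_SD ≥ V_SG − |V_tp|, so the device is in saturation.
KCL at the drain: ½ k_p (V_SG − |V_tp|)² = (V_DD − V_SG)/R.
Let x = V_SG − 0.72. Then 41.8 x² + x − 5.89 = 0, giving x = 0.364 V (positive root), so V_SG = 1.08 V.
I_D = (V_DD − V_SG)/R = (6.61 − 1.08) / 31.9 = 0.173 mA.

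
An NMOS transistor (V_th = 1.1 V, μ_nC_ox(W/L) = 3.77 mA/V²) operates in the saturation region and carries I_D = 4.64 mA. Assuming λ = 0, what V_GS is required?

V_GS = 2.67 V

In saturation I_D = ½ k_n (V_GS − V_th)², so V_GS − V_th = √(2 I_D / k_n) = √(2 × 4.64 / 3.77) = 1.57 V.
V_GS = 1.1 + 1.57 = 2.67 V.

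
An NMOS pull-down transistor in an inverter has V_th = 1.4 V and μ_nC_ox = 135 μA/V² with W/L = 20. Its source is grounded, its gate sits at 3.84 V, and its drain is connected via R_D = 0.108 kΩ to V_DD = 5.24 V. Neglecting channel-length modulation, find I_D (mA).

I_D = 8.04 mA

V_GS = V_G = 3.84 V, so V_ov = 3.84 − 1.4 = 2.44 V.
k_n = μ_nC_ox · (W/L) = 2.7 mA/V².
Assume saturation: I_D = ½ k_n V_ov² = 0.5 × 2.7 × 2.44² = 8.04 mA, giving V_DS = V_DD − I_D R_D = 5.24 − 8.04 × 0.108 = 4.37 V.
V_DS = 4.37 V ≥ V_ov = 2.44 V, confirming saturation.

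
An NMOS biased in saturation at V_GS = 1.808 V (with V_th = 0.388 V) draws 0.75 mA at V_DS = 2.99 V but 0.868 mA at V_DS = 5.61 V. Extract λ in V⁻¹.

With V_GS fixed, I_D ∝ (1 + λ V_DS) in saturation, so I_D2/I_D1 = (1 + λ V_DS2)/(1 + λ V_DS1).
0.868/0.75 = 1.157 = (1 + 5.61 λ)/(1 + 2.99 λ).
Solving: λ (I_D1 V_DS2 − I_D2 V_DS1) = I_D2 − I_D1, so λ = (0.868 − 0.75) / (0.75 × 5.61 − 0.868 × 2.99) = 0.118 / 1.61 = 0.0732 V⁻¹.

λ = 0.0732 V⁻¹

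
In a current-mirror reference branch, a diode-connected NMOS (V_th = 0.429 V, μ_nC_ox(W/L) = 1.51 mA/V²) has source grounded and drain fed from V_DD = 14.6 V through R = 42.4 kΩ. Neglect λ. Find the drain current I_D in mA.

I_D = 0.319 mA

With gate tied to drain, V_GS = V_DS ≥ V_GS − V_th, so the device is in saturation.
KCL at the drain: ½ k_n (V_GS − V_th)² = (V_DD − V_GS)/R.
Let x = V_GS − 0.429. Then 32 x² + x − 14.17 = 0, giving x = 0.65 V (positive root), so V_GS = 1.08 V.
I_D = (V_DD − V_GS)/R = (14.6 − 1.08) / 42.4 = 0.319 mA.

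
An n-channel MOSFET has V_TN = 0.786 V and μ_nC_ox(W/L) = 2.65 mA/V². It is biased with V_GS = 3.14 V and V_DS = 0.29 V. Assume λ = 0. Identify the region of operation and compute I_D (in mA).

V_ov = V_GS − V_TN = 3.14 − 0.786 = 2.35 V.
Since V_DS = 0.29 V < V_ov = 2.35 V, the device is in the triode region.
I_D = k_n [V_ov · V_DS − ½ V_DS²] = 2.65 × [2.35 × 0.29 − 0.5 × 0.29²] = 1.7 mA.

Triode; I_D = 1.70 mA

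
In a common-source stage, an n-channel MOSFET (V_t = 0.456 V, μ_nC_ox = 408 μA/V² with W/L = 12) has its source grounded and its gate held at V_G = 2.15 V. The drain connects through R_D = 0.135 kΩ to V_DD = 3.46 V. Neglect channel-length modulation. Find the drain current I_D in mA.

I_D = 7.02 mA

V_GS = V_G = 2.15 V, so V_ov = 2.15 − 0.456 = 1.69 V.
k_n = μ_nC_ox · (W/L) = 4.896 mA/V².
Assume saturation: I_D = ½ k_n V_ov² = 0.5 × 4.896 × 1.69² = 7.02 mA, giving V_DS = V_DD − I_D R_D = 3.46 − 7.02 × 0.135 = 2.51 V.
V_DS = 2.51 V ≥ V_ov = 1.69 V, confirming saturation.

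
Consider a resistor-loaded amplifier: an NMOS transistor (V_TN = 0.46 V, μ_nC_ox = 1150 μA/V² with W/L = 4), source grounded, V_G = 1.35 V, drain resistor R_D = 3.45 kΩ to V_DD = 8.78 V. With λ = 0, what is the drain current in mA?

I_D = 1.82 mA

V_GS = V_G = 1.35 V, so V_ov = 1.35 − 0.46 = 0.89 V.
k_n = μ_nC_ox · (W/L) = 4.6 mA/V².
Assume saturation: I_D = ½ k_n V_ov² = 0.5 × 4.6 × 0.89² = 1.82 mA, giving V_DS = V_DD − I_D R_D = 8.78 − 1.82 × 3.45 = 2.49 V.
V_DS = 2.49 V ≥ V_ov = 0.89 V, confirming saturation.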